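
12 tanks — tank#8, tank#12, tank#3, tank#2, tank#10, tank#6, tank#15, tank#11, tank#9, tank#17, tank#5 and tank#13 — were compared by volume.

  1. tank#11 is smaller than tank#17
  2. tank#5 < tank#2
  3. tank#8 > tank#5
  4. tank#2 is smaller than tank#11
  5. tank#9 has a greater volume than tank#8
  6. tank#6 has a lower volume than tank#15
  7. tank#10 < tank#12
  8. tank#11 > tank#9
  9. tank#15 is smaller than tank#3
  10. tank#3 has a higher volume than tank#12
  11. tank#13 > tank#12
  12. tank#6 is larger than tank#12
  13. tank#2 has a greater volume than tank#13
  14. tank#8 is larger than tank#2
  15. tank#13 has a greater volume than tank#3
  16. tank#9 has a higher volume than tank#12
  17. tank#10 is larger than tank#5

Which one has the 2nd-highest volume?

tank#11

The consecutive relations fix a unique order: tank#5 < tank#10 < tank#12 < tank#6 < tank#15 < tank#3 < tank#13 < tank#2 < tank#8 < tank#9 < tank#11 < tank#17.
The 2nd largest is tank#11.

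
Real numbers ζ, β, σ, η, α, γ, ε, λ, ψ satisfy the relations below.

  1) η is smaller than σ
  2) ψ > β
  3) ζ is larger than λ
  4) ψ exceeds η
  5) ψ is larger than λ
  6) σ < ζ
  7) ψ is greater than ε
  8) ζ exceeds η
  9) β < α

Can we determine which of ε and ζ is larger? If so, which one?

undetermined

Following every chain through ε: above ε we get ψ.
ζ is not reached, and no chain runs the other way from ζ to ε.
So the given relations leave the order of ε and ζ undetermined.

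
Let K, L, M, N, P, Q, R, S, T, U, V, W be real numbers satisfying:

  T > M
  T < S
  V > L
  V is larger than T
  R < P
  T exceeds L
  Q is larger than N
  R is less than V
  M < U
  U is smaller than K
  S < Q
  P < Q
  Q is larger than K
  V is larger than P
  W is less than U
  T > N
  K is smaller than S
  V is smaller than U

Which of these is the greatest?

Q

W is not greatest since W < U; R is not greatest since R < V; M is not greatest since M < T; P is not greatest since P < Q; N is not greatest since N < T; L is not greatest since L < V; T is not greatest since T < V; V is not greatest since V < U; U is not greatest since U < K; K is not greatest since K < S; S is not greatest since S < Q.
Only Q has nothing above it, so Q is the greatest.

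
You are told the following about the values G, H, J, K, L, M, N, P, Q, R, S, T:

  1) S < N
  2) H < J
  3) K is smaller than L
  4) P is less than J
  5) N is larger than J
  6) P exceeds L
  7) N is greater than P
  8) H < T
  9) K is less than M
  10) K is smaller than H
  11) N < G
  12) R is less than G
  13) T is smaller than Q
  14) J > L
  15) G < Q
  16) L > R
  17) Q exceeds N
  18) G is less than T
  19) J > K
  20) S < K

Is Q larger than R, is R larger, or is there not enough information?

Q

Link the given pairs in sequence: R < L; L < P; P < J; J < N; N < G; G < T; T < Q.
Chaining these gives R < L < P < J < N < G < T < Q.
So Q is larger.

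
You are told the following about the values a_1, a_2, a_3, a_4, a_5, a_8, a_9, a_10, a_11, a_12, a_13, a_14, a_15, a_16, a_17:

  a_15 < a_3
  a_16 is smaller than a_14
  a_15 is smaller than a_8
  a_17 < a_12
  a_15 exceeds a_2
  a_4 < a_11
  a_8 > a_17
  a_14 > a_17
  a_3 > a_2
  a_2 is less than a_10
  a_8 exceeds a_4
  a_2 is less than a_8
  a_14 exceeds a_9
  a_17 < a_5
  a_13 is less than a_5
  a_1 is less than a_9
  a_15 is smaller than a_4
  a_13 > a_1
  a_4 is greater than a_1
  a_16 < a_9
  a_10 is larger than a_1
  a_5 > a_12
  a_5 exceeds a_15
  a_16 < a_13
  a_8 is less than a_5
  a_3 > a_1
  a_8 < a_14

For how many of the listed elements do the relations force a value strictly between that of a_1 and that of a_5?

3

The relations place a_1 below a_5. An element lies strictly between them when it is forced above a_1 and also forced below a_5.
Above a_1: {a_4, a_13, a_8, a_9, a_10, a_14, a_11, a_3}. Below a_5: {a_17, a_2, a_15, a_16, a_12, a_4, a_13, a_8}.
Intersection: {a_4, a_13, a_8} — 3.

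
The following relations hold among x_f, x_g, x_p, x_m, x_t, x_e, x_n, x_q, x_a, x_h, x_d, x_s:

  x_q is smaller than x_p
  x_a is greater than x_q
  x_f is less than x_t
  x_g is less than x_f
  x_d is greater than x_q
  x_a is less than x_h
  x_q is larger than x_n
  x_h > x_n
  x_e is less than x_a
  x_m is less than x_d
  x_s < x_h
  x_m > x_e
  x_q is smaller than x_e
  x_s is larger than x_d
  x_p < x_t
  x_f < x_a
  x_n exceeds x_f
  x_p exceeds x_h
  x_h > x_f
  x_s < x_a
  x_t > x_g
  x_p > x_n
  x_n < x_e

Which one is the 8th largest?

x_e

Piecing the relations together gives one ordering: x_g < x_f < x_n < x_q < x_e < x_m < x_d < x_s < x_a < x_h < x_p < x_t.
Counting 8 from the largest end gives x_e.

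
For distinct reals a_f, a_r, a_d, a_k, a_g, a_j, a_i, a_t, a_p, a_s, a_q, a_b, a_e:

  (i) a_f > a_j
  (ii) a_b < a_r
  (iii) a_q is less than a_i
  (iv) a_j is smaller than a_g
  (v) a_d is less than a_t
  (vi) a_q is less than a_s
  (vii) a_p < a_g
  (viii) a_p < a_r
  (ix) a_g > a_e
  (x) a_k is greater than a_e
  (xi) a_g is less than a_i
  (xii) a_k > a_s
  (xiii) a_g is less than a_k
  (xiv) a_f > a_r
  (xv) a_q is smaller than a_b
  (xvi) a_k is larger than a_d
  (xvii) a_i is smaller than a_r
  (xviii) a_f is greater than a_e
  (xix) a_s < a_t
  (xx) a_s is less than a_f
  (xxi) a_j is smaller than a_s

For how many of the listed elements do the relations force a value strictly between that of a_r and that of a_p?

Chaining upward from a_p reaches: a_g, a_i, a_k, a_f.
Chaining downward from a_r reaches: a_q, a_e, a_j, a_g, a_i, a_b.
Strictly between a_p and a_r are those in both lists: a_g, a_i — 2 elements.

2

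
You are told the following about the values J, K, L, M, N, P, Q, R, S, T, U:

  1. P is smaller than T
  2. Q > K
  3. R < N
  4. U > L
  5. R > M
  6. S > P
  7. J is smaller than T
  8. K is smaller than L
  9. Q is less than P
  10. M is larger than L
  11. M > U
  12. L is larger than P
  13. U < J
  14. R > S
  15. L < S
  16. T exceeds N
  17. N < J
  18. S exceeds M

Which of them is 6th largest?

M

Piecing the relations together gives one ordering: K < Q < P < L < U < M < S < R < N < J < T.
The 6th largest is M.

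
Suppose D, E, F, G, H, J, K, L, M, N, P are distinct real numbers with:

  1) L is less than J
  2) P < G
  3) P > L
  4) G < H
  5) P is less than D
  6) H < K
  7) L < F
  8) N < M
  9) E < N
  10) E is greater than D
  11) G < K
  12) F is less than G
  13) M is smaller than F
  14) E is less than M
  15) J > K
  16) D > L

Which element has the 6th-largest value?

Chaining the given pairs: L < P < D < E < N < M < F < G < H < K < J.
Counting 6 from the largest end gives M.

M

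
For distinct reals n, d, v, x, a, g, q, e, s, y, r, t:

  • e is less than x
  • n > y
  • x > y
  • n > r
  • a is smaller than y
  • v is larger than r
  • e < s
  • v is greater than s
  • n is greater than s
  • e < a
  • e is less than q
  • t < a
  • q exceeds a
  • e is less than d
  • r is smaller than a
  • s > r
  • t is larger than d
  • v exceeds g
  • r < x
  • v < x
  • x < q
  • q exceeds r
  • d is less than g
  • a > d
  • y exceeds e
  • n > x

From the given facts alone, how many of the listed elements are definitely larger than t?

5

The elements the relations force above t are a, y, x, n, q — no chain reaches any other.
That is 5.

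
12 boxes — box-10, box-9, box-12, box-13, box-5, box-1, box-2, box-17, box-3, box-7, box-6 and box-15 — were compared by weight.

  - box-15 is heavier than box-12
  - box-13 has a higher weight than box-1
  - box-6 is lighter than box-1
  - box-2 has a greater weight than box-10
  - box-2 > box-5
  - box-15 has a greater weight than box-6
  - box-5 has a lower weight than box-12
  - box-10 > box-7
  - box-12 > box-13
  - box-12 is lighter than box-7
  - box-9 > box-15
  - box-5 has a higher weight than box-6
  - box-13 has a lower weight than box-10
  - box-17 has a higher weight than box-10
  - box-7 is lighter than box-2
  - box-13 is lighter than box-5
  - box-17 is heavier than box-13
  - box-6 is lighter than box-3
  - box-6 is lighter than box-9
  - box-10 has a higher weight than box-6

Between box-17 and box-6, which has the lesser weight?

Chaining the given relations: box-6 < box-1 < box-13 < box-5 < box-12 < box-7 < box-10 < box-17.
So box-6 < box-17; box-6 is the lighter of the two.

box-6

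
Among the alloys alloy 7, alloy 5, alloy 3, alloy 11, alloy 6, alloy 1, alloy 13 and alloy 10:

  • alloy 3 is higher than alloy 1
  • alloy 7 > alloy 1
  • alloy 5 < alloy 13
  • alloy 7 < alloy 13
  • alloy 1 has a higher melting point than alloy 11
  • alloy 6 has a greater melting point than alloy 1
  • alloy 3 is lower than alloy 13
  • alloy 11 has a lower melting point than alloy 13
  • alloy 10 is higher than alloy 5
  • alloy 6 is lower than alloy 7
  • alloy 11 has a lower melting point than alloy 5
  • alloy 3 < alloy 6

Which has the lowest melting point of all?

alloy 11

Chaining upward from alloy 11: directly above it, alloy 1, alloy 5, alloy 13; then alloy 10, alloy 3, alloy 6, alloy 7.
That covers every other element, and nothing is given below alloy 11, so alloy 11 is the lowest melting point.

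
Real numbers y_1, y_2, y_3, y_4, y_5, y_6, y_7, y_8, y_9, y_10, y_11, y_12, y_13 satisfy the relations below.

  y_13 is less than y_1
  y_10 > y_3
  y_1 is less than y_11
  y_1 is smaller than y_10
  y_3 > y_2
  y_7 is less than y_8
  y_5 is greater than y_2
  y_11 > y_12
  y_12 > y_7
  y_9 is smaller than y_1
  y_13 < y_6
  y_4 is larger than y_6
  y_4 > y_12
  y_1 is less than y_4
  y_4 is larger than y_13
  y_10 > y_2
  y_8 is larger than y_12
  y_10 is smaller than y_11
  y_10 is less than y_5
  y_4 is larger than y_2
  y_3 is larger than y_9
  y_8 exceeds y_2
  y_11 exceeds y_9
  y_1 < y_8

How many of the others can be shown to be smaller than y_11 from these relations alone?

8

From y_11 the given relations immediately reach y_9, y_1, y_12, y_10.
From those, y_2, y_3, y_13, y_7 — 8 in total.
No other element is forced below y_11 by the given relations, so the count is 8.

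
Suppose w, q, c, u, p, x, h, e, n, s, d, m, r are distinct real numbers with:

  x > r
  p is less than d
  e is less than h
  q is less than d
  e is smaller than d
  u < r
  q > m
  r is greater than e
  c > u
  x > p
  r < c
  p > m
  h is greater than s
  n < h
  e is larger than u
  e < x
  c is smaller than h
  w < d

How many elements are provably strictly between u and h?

The relations place u below h. An element lies strictly between them when it is forced above u and also forced below h.
Above u: {e, r, d, c, x}. Below h: {n, e, r, c, s}.
Intersection: {e, r, c} — 3.

3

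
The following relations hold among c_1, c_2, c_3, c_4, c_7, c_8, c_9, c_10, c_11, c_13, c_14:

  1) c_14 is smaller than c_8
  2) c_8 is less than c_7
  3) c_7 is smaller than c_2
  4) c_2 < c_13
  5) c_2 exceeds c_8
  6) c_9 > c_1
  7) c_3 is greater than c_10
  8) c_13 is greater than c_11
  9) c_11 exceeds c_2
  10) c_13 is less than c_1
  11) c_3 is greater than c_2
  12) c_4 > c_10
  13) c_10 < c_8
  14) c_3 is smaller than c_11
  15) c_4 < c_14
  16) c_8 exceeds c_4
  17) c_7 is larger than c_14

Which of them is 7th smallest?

c_3

Chaining the given pairs: c_10 < c_4 < c_14 < c_8 < c_7 < c_2 < c_3 < c_11 < c_13 < c_1 < c_9.
Counting 7 from the smallest end gives c_3.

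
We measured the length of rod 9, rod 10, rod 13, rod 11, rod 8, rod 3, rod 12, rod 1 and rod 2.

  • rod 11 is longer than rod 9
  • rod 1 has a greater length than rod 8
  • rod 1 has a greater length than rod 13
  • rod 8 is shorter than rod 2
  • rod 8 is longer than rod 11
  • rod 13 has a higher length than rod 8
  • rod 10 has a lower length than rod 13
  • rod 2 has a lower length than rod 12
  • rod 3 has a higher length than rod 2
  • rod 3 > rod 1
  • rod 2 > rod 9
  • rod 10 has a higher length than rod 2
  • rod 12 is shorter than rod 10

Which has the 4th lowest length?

rod 2

Chaining the given pairs: rod 9 < rod 11 < rod 8 < rod 2 < rod 12 < rod 10 < rod 13 < rod 1 < rod 3.
The 4th smallest is rod 2.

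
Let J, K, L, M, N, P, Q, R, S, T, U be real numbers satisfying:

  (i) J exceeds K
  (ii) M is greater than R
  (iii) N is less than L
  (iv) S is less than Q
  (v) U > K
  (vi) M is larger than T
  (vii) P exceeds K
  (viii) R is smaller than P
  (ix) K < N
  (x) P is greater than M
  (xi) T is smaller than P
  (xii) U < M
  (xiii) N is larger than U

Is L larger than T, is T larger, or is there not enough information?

undetermined

Following every chain through T: above T we get M, P.
L is not reached, and no chain runs the other way from L to T.
So the given relations leave the order of T and L undetermined.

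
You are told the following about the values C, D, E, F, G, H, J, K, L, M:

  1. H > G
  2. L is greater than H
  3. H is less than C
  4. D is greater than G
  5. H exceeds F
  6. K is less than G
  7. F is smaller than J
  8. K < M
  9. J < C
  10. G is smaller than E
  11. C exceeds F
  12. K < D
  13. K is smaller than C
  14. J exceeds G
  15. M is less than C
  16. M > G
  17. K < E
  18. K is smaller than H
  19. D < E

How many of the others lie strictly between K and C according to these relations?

4

Chaining upward from K reaches: G, M, H, D, J, L, E.
Chaining downward from C reaches: F, G, M, H, J.
Strictly between K and C are those in both lists: G, M, H, J — 4 elements.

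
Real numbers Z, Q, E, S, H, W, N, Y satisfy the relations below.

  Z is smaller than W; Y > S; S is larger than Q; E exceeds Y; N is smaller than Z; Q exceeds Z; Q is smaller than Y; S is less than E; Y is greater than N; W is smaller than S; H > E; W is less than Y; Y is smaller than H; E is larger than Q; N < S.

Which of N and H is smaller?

Following the relations from N: N < Z < W < S < Y < E < H.
So N < H; N is the smaller of the two.

N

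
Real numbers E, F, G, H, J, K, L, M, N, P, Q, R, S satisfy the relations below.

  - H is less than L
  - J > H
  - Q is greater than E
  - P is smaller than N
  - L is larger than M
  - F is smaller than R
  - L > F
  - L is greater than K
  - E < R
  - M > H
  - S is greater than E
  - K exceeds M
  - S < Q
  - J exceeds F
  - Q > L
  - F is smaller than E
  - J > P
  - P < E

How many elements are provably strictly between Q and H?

The relations place H below Q. An element lies strictly between them when it is forced above H and also forced below Q.
Above H: {M, K, J, L}. Below Q: {P, F, M, K, E, S, L}.
Intersection: {M, K, L} — 3.

3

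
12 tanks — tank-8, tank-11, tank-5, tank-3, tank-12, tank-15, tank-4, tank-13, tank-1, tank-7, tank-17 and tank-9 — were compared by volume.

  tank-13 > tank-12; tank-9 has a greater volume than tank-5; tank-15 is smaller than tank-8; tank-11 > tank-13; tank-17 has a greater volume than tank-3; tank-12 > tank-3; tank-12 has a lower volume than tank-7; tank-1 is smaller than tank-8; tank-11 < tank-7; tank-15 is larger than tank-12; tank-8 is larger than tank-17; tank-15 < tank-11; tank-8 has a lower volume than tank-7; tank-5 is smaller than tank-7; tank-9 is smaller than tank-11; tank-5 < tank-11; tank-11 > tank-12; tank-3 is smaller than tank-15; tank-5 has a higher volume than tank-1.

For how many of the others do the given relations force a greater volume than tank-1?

5

Directly above tank-1: tank-5, tank-8.
One step further: tank-9, tank-11, tank-7 (5 so far).
Nothing else is reachable above tank-1; 5 in all.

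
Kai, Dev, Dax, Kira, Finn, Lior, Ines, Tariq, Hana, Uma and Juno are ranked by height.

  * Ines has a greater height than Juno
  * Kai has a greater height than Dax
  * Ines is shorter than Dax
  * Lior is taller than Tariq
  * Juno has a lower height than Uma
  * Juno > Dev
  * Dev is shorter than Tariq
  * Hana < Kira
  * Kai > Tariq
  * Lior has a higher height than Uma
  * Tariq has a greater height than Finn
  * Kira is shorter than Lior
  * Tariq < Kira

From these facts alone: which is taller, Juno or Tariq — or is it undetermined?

undetermined

Following every chain through Juno: above Juno we get Ines, Dax, Uma, Kai, Lior; below Juno we get Dev.
Tariq is not reached, and no chain runs the other way from Tariq to Juno.
So the given relations leave the order of Juno and Tariq undetermined.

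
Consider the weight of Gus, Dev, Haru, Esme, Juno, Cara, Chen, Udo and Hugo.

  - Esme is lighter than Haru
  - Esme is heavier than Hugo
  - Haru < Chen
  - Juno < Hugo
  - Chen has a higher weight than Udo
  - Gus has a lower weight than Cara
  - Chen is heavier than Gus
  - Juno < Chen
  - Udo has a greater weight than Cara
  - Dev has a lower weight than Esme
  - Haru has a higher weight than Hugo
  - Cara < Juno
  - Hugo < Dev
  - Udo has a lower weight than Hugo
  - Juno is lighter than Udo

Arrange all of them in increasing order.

The consecutive links are each given: Gus < Cara; Cara < Juno; Juno < Udo; Udo < Hugo; Hugo < Dev; Dev < Esme; Esme < Haru; Haru < Chen.

Gus < Cara < Juno < Udo < Hugo < Dev < Esme < Haru < Chen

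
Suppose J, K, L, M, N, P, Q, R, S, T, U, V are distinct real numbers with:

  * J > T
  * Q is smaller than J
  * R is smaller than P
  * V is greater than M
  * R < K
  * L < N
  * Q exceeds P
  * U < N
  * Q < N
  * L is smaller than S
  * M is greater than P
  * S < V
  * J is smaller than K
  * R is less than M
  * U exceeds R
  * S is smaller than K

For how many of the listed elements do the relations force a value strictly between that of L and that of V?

The relations place L below V. An element lies strictly between them when it is forced above L and also forced below V.
Above L: {S, N, K}. Below V: {R, P, S, M}.
Intersection: {S} — 1.

1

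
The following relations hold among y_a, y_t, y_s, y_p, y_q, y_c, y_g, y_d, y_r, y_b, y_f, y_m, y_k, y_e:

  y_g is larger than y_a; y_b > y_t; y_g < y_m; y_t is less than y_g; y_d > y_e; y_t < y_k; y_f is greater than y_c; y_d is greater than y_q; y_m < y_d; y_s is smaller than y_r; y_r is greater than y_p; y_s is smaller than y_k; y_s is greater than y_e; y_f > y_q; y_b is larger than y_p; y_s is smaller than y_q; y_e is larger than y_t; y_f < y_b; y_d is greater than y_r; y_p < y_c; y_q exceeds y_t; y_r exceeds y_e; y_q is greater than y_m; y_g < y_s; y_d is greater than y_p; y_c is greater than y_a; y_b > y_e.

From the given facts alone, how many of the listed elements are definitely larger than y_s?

6

From y_s the given relations immediately reach y_q, y_r, y_k.
From those, y_d, y_f — 5 in total.
From those, y_b — 6 in total.
Nothing else is reachable above y_s; 6 in all.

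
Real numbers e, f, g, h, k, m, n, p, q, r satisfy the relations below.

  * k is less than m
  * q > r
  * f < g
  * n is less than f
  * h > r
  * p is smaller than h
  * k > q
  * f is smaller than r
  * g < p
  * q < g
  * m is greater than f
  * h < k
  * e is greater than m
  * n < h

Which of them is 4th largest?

h

Piecing the relations together gives one ordering: n < f < r < q < g < p < h < k < m < e.
The 4th largest is h.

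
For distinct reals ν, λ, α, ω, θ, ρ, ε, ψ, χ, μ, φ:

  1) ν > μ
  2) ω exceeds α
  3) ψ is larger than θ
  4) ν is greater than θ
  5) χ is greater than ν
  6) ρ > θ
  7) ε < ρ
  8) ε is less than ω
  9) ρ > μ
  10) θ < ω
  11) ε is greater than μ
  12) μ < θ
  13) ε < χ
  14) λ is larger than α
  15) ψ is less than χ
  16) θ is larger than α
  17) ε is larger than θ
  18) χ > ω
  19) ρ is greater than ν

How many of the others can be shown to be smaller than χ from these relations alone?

7

The elements the relations force below χ are α, μ, θ, ν, ε, ψ, ω — no chain reaches any other.
That is 7.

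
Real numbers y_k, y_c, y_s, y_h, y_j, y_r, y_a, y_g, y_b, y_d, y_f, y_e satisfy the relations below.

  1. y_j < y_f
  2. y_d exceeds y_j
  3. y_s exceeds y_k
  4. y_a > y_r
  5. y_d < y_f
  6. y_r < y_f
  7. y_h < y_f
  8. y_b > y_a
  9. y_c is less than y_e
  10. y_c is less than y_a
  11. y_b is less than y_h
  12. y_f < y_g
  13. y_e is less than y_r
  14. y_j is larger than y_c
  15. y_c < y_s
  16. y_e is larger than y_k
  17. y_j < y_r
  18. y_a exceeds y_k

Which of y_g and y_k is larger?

y_g

y_k < y_e and y_e < y_r give y_k < y_r.
Then y_r < y_a extends the chain to y_a.
With y_a < y_b: y_k < y_e < y_r < y_a < y_b.
With y_b < y_h: y_k < y_e < y_r < y_a < y_b < y_h.
With y_h < y_f: y_k < y_e < y_r < y_a < y_b < y_h < y_f.
With y_f < y_g: y_k < y_e < y_r < y_a < y_b < y_h < y_f < y_g.
So y_k < y_g; y_g is the larger of the two.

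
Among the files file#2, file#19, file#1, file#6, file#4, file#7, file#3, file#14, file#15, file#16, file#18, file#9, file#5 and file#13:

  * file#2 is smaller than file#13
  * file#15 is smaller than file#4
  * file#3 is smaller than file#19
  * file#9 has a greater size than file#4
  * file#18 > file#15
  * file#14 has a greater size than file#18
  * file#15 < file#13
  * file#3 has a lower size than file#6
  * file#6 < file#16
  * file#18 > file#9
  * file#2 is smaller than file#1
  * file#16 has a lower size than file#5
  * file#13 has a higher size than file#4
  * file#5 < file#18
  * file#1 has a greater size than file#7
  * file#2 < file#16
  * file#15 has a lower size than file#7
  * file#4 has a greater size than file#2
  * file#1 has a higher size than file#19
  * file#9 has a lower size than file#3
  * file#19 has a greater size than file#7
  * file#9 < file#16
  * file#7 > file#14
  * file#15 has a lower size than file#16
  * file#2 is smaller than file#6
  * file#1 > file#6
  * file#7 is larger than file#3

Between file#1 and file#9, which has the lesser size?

file#9

file#9 < file#3 < file#6 < file#16 < file#5 < file#18 < file#14 < file#7 < file#19 < file#1, by transitivity through file#3, file#6, file#16, file#5, file#18, file#14, file#7, file#19.
So file#9 < file#1; file#9 is the smaller of the two.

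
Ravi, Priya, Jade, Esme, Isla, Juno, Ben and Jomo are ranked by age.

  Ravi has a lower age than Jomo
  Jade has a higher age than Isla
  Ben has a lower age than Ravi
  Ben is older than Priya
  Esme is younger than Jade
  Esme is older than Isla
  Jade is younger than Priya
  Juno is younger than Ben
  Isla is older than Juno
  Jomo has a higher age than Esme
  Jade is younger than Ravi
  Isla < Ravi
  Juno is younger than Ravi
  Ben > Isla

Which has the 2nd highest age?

Ravi

The consecutive relations fix a unique order: Juno < Isla < Esme < Jade < Priya < Ben < Ravi < Jomo.
Counting 2 from the largest end gives Ravi.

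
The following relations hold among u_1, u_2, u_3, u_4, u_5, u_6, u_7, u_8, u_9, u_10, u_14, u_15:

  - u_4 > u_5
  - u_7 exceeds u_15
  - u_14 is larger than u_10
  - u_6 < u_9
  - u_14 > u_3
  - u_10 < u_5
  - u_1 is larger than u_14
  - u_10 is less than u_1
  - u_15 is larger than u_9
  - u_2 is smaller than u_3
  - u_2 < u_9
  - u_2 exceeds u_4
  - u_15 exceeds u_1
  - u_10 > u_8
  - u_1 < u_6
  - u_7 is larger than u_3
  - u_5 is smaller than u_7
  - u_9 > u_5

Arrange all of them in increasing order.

u_8 < u_10 < u_5 < u_4 < u_2 < u_3 < u_14 < u_1 < u_6 < u_9 < u_15 < u_7

Nothing is placed below u_8, so it is least; from there u_8 < u_10; u_10 < u_5; u_5 < u_4; u_4 < u_2; u_2 < u_3; u_3 < u_14; u_14 < u_1; u_1 < u_6; u_6 < u_9; u_9 < u_15; u_15 < u_7, each given directly.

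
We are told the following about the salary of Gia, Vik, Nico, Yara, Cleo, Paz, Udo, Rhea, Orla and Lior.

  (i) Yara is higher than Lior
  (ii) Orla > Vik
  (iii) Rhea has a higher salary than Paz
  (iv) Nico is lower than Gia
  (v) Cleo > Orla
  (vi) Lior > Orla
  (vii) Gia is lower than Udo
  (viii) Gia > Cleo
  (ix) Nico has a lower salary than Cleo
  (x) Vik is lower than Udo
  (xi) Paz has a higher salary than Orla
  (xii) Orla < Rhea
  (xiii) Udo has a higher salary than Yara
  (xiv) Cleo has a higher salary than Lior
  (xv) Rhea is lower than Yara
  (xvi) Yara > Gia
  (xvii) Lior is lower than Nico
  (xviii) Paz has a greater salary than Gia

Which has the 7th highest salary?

Nico

Piecing the relations together gives one ordering: Vik < Orla < Lior < Nico < Cleo < Gia < Paz < Rhea < Yara < Udo.
Counting 7 from the largest end gives Nico.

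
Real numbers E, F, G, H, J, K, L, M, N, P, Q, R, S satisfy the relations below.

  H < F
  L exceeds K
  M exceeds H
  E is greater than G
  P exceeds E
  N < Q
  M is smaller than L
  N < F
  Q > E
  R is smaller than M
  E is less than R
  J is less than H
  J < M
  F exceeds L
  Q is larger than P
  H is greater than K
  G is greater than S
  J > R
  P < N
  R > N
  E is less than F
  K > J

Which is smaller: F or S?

S < G and G < E give S < E.
With E < P: S < G < E < P.
With P < N: S < G < E < P < N.
Then N < R extends the chain to R.
Then R < J extends the chain to J.
Then J < K extends the chain to K.
Then K < H extends the chain to H.
With H < M: S < G < E < P < N < R < J < K < H < M.
Then M < L extends the chain to L.
With L < F: S < G < E < P < N < R < J < K < H < M < L < F.
So S < F; S is the smaller of the two.

S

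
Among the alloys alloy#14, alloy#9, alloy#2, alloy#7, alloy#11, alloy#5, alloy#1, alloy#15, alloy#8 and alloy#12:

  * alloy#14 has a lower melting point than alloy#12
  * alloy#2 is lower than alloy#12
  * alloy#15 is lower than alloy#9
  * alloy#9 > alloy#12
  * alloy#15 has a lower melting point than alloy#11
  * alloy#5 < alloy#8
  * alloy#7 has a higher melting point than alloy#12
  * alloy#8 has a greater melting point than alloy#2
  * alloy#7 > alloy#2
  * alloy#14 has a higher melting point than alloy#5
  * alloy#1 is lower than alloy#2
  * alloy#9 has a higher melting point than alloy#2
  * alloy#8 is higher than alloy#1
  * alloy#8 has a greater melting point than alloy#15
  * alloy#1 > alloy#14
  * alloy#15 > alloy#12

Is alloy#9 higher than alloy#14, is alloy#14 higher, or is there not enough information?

Following the relations from alloy#14: alloy#14 < alloy#1 < alloy#2 < alloy#12 < alloy#15 < alloy#9.
So alloy#9 is higher.

alloy#9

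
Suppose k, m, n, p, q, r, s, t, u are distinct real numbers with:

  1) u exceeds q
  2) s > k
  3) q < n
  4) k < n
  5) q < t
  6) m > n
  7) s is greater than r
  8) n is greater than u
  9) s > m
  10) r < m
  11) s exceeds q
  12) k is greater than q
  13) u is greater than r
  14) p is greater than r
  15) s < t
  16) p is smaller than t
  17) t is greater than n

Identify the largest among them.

t

r is not greatest since r < p; q is not greatest since q < u; u is not greatest since u < n; k is not greatest since k < n; n is not greatest since n < m; m is not greatest since m < s; s is not greatest since s < t; p is not greatest since p < t.
Only t has nothing above it, so t is the largest.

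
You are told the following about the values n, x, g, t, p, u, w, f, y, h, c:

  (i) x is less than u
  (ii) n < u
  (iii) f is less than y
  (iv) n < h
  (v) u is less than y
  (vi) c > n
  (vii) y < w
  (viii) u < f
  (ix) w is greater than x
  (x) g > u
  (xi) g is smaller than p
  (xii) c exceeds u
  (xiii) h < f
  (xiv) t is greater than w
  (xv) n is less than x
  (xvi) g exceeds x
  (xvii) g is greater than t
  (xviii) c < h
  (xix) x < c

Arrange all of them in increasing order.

Each adjacent pair is fixed by a given relation: n < x; x < u; u < c; c < h; h < f; f < y; y < w; w < t; t < g; g < p. Chaining them end to end gives the full order.

n < x < u < c < h < f < y < w < t < g < p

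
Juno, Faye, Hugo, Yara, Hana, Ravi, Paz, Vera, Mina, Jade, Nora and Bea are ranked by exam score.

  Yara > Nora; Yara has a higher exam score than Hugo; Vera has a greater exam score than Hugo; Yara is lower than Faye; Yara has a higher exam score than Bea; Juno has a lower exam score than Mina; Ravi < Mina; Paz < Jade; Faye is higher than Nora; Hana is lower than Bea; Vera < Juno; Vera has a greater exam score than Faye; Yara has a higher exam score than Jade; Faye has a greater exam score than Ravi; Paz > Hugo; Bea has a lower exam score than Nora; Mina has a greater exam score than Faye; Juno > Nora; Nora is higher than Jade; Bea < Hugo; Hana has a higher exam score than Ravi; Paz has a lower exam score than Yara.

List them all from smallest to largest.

Each adjacent pair is fixed by a given relation: Ravi < Hana; Hana < Bea; Bea < Hugo; Hugo < Paz; Paz < Jade; Jade < Nora; Nora < Yara; Yara < Faye; Faye < Vera; Vera < Juno; Juno < Mina. Chaining them end to end gives the full order.

Ravi < Hana < Bea < Hugo < Paz < Jade < Nora < Yara < Faye < Vera < Juno < Mina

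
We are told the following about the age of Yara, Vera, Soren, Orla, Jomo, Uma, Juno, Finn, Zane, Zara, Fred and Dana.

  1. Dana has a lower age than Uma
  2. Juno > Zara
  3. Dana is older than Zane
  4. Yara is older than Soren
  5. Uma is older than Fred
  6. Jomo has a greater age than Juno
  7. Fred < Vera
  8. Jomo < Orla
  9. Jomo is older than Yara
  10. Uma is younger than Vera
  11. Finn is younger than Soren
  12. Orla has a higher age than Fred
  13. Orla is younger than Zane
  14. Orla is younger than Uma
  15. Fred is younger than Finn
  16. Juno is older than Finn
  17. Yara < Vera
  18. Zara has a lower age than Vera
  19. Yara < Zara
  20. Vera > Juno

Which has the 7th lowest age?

Jomo

Chaining the given pairs: Fred < Finn < Soren < Yara < Zara < Juno < Jomo < Orla < Zane < Dana < Uma < Vera.
Counting 7 from the smallest end gives Jomo.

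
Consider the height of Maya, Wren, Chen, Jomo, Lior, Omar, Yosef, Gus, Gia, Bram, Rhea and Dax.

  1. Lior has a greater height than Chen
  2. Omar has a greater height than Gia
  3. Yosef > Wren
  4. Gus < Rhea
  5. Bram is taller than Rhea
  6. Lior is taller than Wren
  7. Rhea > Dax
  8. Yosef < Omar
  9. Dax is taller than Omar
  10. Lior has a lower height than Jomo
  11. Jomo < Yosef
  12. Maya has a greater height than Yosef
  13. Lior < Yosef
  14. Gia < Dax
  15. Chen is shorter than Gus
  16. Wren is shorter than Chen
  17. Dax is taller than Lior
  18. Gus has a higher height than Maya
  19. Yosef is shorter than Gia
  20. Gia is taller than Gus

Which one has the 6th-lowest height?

Maya

The consecutive relations fix a unique order: Wren < Chen < Lior < Jomo < Yosef < Maya < Gus < Gia < Omar < Dax < Rhea < Bram.
Counting 6 from the smallest end gives Maya.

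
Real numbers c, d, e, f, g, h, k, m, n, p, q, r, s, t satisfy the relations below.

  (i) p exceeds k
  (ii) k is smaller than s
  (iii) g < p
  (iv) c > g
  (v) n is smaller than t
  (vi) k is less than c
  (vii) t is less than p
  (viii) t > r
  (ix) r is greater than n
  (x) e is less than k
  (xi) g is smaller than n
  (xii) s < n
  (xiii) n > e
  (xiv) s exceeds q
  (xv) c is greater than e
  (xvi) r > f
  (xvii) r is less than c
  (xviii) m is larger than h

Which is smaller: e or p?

e

e < k and k < s give e < s.
Then s < n extends the chain to n.
Then n < r extends the chain to r.
Then r < t extends the chain to t.
With t < p: e < k < s < n < r < t < p.
So e < p; e is the smaller of the two.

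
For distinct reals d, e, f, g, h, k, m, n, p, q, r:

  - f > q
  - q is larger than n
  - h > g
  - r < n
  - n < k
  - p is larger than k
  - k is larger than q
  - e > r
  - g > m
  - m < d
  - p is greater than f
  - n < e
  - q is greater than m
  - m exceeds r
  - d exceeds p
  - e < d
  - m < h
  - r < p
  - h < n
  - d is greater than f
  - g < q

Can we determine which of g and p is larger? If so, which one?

p

Link the given pairs in sequence: g < h; h < n; n < q; q < f; f < p.
Together: g < h < n < q < f < p.
So p is larger.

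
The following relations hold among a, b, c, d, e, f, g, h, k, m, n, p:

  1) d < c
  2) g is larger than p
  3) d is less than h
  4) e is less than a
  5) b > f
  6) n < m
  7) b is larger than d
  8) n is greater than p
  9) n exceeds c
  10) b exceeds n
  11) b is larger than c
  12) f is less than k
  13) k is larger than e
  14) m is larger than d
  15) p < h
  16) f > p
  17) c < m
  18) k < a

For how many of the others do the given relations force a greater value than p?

8

The elements the relations force above p are f, h, n, m, k, b, a, g — no chain reaches any other.
That is 8.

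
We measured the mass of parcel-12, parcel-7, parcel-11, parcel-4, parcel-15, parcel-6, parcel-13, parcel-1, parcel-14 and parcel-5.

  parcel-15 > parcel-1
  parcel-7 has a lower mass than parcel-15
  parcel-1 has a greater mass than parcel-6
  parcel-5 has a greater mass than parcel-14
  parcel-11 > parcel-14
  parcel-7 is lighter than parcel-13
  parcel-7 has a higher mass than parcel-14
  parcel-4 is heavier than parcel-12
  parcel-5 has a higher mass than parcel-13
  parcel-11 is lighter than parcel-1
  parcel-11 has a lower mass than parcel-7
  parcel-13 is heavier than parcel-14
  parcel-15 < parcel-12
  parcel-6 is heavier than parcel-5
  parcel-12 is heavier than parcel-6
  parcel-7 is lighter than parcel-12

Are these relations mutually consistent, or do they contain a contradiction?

consistent

The single ordering parcel-14 < parcel-11 < parcel-7 < parcel-13 < parcel-5 < parcel-6 < parcel-1 < parcel-15 < parcel-12 < parcel-4 satisfies every listed relation, so no contradiction arises.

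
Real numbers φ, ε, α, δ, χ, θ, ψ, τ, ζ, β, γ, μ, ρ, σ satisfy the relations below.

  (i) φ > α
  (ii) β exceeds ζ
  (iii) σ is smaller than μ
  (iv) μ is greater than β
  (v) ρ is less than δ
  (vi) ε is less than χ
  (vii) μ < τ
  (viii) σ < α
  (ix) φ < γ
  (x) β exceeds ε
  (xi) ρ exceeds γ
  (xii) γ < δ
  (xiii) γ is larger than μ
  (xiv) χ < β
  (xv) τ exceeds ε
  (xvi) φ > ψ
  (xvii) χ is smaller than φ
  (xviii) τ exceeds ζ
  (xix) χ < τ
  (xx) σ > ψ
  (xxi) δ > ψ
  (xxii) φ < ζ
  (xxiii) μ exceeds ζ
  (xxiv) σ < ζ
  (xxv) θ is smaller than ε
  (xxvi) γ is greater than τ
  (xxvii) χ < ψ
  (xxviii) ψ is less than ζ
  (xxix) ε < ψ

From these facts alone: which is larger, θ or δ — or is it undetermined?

Following the relations from θ: θ < ε < χ < ψ < σ < α < φ < ζ < β < μ < τ < γ < ρ < δ.
So δ is larger.

δ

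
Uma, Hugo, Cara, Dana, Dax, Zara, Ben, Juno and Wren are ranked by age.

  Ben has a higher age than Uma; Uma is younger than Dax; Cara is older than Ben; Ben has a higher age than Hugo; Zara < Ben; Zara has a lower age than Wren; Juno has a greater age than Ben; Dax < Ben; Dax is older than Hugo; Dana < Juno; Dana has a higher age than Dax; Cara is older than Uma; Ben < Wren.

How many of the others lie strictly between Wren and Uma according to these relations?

Chaining upward from Uma reaches: Dax, Ben, Dana, Juno, Cara.
Chaining downward from Wren reaches: Zara, Hugo, Dax, Ben.
Strictly between Uma and Wren are those in both lists: Dax, Ben — 2 elements.

2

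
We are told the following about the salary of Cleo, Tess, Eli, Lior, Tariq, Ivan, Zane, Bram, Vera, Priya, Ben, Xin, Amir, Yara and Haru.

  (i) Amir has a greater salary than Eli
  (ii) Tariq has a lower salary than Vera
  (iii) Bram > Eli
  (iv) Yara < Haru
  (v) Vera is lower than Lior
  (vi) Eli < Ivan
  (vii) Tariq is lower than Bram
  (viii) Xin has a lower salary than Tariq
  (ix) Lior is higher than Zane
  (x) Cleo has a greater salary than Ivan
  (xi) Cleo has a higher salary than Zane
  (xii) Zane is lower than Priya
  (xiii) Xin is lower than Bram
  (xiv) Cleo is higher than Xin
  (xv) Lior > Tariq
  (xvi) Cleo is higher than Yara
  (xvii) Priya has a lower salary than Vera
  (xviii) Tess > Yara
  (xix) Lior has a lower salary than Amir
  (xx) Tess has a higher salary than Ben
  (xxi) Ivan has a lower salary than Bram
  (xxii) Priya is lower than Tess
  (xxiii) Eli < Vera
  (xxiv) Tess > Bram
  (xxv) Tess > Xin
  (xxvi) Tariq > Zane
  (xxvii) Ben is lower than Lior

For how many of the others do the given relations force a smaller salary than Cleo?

5

From Cleo the given relations immediately reach Xin, Ivan, Yara, Zane.
From those, Eli — 5 in total.
Nothing else is reachable below Cleo; 5 in all.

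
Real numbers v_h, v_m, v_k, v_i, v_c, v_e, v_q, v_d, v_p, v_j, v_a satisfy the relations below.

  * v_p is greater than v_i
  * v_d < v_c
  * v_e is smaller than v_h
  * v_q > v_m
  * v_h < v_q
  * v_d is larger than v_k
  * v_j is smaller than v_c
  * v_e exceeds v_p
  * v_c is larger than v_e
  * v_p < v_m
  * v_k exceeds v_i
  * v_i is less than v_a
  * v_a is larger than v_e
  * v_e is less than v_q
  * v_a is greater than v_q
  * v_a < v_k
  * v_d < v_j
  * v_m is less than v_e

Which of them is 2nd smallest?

The consecutive relations fix a unique order: v_i < v_p < v_m < v_e < v_h < v_q < v_a < v_k < v_d < v_j < v_c.
Counting 2 from the smallest end gives v_p.

v_p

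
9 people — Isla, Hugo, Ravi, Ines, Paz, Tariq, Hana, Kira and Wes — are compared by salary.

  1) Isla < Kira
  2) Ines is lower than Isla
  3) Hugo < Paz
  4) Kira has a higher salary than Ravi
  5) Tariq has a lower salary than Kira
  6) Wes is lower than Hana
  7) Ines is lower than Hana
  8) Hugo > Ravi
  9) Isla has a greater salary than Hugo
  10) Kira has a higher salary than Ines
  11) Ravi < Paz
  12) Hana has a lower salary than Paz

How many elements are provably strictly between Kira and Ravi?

2

Chaining upward from Ravi reaches: Hugo, Isla, Paz.
Chaining downward from Kira reaches: Ines, Hugo, Isla, Tariq.
Strictly between Ravi and Kira are those in both lists: Hugo, Isla — 2 elements.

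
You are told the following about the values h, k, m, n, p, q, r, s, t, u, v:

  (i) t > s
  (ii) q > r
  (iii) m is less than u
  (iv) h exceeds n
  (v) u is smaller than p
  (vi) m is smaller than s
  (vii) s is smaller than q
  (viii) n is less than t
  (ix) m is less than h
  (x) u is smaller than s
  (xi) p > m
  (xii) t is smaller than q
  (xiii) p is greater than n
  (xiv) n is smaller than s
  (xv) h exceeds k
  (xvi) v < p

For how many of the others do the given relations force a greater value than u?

4

The elements the relations force above u are s, t, p, q — no chain reaches any other.
That is 4.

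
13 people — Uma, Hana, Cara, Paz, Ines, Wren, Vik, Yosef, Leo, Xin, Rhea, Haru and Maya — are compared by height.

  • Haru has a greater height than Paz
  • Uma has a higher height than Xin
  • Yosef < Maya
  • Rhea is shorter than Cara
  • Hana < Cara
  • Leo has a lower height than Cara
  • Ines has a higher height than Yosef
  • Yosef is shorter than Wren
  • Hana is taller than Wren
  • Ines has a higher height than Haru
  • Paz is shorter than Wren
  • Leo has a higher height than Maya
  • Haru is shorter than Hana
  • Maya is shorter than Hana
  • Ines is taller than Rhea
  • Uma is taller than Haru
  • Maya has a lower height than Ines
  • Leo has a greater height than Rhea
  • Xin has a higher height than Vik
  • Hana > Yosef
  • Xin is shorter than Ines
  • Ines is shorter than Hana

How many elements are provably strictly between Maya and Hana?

1

Chaining upward from Maya reaches: Ines, Leo, Cara.
Chaining downward from Hana reaches: Paz, Yosef, Rhea, Haru, Vik, Wren, Xin, Ines.
Strictly between Maya and Hana are those in both lists: Ines — 1 element.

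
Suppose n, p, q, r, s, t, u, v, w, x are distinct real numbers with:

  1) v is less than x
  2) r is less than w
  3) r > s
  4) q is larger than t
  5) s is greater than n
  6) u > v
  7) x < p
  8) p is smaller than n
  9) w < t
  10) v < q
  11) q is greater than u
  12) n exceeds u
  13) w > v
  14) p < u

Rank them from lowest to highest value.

Nothing is placed below v, so it is least; from there v < x; x < p; p < u; u < n; n < s; s < r; r < w; w < t; t < q, each given directly.

v < x < p < u < n < s < r < w < t < q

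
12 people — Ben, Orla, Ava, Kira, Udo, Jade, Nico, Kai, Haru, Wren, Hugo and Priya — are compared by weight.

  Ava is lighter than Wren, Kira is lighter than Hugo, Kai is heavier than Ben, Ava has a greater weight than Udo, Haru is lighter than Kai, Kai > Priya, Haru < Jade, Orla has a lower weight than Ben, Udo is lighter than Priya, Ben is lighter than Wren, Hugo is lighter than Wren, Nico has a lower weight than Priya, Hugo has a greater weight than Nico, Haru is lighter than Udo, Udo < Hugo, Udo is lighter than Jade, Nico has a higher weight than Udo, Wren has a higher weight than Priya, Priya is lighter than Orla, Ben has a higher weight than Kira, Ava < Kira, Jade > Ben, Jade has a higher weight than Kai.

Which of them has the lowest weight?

Haru

Udo is not least since Haru < Udo; Ava is not least since Udo < Ava; Kira is not least since Ava < Kira; Nico is not least since Udo < Nico; Priya is not least since Nico < Priya; Orla is not least since Priya < Orla; Ben is not least since Kira < Ben; Hugo is not least since Nico < Hugo; Wren is not least since Hugo < Wren; Kai is not least since Priya < Kai; Jade is not least since Haru < Jade.
Only Haru has nothing below it, so Haru is the lowest weight.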